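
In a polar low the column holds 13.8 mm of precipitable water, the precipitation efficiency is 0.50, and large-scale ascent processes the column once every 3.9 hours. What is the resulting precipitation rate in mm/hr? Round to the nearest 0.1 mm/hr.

Each overturning extracts ε × PW = 0.50 × 13.8 = 6.9 mm.
Rate = ε·PW / τ = 6.9 / 3.9 h = 1.8 mm/hr.

R ≈ 1.8 mm/hr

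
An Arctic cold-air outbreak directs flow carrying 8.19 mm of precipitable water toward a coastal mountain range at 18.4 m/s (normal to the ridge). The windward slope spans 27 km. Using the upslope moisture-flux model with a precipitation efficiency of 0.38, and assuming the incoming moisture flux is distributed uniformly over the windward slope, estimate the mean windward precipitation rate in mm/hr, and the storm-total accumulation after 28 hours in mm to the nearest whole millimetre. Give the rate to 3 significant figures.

R ≈ 7.64 mm/hr; total ≈ 214 mm

Incoming column moisture flux per unit ridge length: F = V × PW = 18.4 × 8.19 = 150.696 mm·m/s.
Spread over the 27 km slope with efficiency ε = 0.38: R = ε·F/W = 0.38 × 150.696 / 27000 m = 2.121e-03 mm/s.
R = 2.121e-03 × 3600 = 7.64 mm/hr.
Over 28 h: total = 7.64 × 28 = 213.92 ≈ 214 mm.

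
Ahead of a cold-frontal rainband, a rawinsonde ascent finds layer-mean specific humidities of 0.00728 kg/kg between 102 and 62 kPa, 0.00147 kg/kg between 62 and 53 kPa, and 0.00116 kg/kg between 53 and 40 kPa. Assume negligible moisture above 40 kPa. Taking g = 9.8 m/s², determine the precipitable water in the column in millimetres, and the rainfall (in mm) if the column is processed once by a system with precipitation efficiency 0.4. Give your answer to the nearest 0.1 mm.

PW ≈ 32.6 mm; rainfall ≈ 13.0 mm

Precipitable water is the column-integrated vapour mass per unit area: PW = (1/g) Σ q̄ Δp, with q in kg/kg and Δp in Pa (1 kg/m² of water = 1 mm).
Layer 102–62 kPa: Δp = 400 hPa = 40000 Pa, q̄ = 0.00728 kg/kg → 0.00728 × 40000 / 9.8 = 29.71 mm
Layer 62–53 kPa: Δp = 90 hPa = 9000 Pa, q̄ = 0.00147 kg/kg → 0.00147 × 9000 / 9.8 = 1.35 mm
Layer 53–40 kPa: Δp = 130 hPa = 13000 Pa, q̄ = 0.00116 kg/kg → 0.00116 × 13000 / 9.8 = 1.54 mm
PW = 29.71 + 1.35 + 1.54 = 32.60 ≈ 32.6 mm.
Rainfall = ε × PW = 0.4 × 32.6 = 13.0 mm.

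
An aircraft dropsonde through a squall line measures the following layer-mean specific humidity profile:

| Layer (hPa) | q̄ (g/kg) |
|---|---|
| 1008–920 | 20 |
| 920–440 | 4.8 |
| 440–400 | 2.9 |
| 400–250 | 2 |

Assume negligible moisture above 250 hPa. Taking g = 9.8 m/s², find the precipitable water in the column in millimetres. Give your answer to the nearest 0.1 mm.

Precipitable water is the column-integrated vapour mass per unit area: PW = (1/g) Σ q̄ Δp, with q in kg/kg and Δp in Pa (1 kg/m² of water = 1 mm).
Layer 1008–920 hPa: Δp = 88 hPa = 8800 Pa, q̄ = 0.02 kg/kg → 0.02 × 8800 / 9.8 = 17.96 mm
Layer 920–440 hPa: Δp = 480 hPa = 48000 Pa, q̄ = 0.0048 kg/kg → 0.0048 × 48000 / 9.8 = 23.51 mm
Layer 440–400 hPa: Δp = 40 hPa = 4000 Pa, q̄ = 0.0029 kg/kg → 0.0029 × 4000 / 9.8 = 1.18 mm
Layer 400–250 hPa: Δp = 150 hPa = 15000 Pa, q̄ = 0.002 kg/kg → 0.002 × 15000 / 9.8 = 3.06 mm
PW = 17.96 + 23.51 + 1.18 + 3.06 = 45.71 ≈ 45.7 mm.

PW ≈ 45.7 mm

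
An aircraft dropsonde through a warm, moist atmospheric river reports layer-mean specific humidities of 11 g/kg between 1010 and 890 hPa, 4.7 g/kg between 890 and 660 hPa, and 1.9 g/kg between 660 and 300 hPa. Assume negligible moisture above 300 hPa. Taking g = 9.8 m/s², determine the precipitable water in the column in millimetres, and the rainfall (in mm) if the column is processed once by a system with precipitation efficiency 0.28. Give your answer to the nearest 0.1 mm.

PW ≈ 31.5 mm; rainfall ≈ 8.8 mm

Precipitable water is the column-integrated vapour mass per unit area: PW = (1/g) Σ q̄ Δp, with q in kg/kg and Δp in Pa (1 kg/m² of water = 1 mm).
Layer 1010–890 hPa: Δp = 120 hPa = 12000 Pa, q̄ = 0.011 kg/kg → 0.011 × 12000 / 9.8 = 13.47 mm
Layer 890–660 hPa: Δp = 230 hPa = 23000 Pa, q̄ = 0.0047 kg/kg → 0.0047 × 23000 / 9.8 = 11.03 mm
Layer 660–300 hPa: Δp = 360 hPa = 36000 Pa, q̄ = 0.0019 kg/kg → 0.0019 × 36000 / 9.8 = 6.98 mm
PW = 13.47 + 11.03 + 6.98 = 31.48 ≈ 31.5 mm.
Rainfall = ε × PW = 0.28 × 31.5 = 8.8 mm.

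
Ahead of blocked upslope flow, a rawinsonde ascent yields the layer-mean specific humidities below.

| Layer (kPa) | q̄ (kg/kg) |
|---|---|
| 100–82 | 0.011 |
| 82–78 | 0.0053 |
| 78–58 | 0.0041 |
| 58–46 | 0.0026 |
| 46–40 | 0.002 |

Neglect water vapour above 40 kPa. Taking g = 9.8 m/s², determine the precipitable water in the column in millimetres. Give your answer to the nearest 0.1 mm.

Precipitable water is the column-integrated vapour mass per unit area: PW = (1/g) Σ q̄ Δp, with q in kg/kg and Δp in Pa (1 kg/m² of water = 1 mm).
Layer 100–82 kPa: Δp = 180 hPa = 18000 Pa, q̄ = 0.011 kg/kg → 0.011 × 18000 / 9.8 = 20.20 mm
Layer 82–78 kPa: Δp = 40 hPa = 4000 Pa, q̄ = 0.0053 kg/kg → 0.0053 × 4000 / 9.8 = 2.16 mm
Layer 78–58 kPa: Δp = 200 hPa = 20000 Pa, q̄ = 0.0041 kg/kg → 0.0041 × 20000 / 9.8 = 8.37 mm
Layer 58–46 kPa: Δp = 120 hPa = 12000 Pa, q̄ = 0.0026 kg/kg → 0.0026 × 12000 / 9.8 = 3.18 mm
Layer 46–40 kPa: Δp = 60 hPa = 6000 Pa, q̄ = 0.002 kg/kg → 0.002 × 6000 / 9.8 = 1.22 mm
PW = 20.20 + 2.16 + 8.37 + 3.18 + 1.22 = 35.13 ≈ 35.1 mm.

PW ≈ 35.1 mm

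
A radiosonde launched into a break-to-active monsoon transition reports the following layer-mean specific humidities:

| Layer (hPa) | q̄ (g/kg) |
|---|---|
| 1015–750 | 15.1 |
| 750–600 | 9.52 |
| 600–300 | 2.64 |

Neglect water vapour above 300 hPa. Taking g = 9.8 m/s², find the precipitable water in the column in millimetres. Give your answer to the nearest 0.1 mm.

PW ≈ 63.5 mm

Precipitable water is the column-integrated vapour mass per unit area: PW = (1/g) Σ q̄ Δp, with q in kg/kg and Δp in Pa (1 kg/m² of water = 1 mm).
Layer 1015–750 hPa: Δp = 265 hPa = 26500 Pa, q̄ = 0.0151 kg/kg → 0.0151 × 26500 / 9.8 = 40.83 mm
Layer 750–600 hPa: Δp = 150 hPa = 15000 Pa, q̄ = 0.00952 kg/kg → 0.00952 × 15000 / 9.8 = 14.57 mm
Layer 600–300 hPa: Δp = 300 hPa = 30000 Pa, q̄ = 0.00264 kg/kg → 0.00264 × 30000 / 9.8 = 8.08 mm
PW = 40.83 + 14.57 + 8.08 = 63.48 ≈ 63.5 mm.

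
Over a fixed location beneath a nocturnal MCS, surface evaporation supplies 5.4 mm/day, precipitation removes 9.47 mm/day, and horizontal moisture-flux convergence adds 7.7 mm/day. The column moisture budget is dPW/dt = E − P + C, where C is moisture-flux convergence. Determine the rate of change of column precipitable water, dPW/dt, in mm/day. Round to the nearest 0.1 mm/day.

dPW/dt = E − P + C = 5.4 − 9.47 + (7.7) = 3.6 mm/day.

dPW/dt ≈ 3.6 mm/day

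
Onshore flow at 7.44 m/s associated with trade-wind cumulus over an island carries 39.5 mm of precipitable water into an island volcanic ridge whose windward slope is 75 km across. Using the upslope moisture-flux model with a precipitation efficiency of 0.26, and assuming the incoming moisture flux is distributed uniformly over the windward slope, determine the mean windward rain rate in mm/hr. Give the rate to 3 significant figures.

R ≈ 3.67 mm/hr

Incoming column moisture flux per unit ridge length: F = V × PW = 7.44 × 39.5 = 293.88 mm·m/s.
Spread over the 75 km slope with efficiency ε = 0.26: R = ε·F/W = 0.26 × 293.88 / 75000 m = 1.019e-03 mm/s.
R = 1.019e-03 × 3600 = 3.67 mm/hr.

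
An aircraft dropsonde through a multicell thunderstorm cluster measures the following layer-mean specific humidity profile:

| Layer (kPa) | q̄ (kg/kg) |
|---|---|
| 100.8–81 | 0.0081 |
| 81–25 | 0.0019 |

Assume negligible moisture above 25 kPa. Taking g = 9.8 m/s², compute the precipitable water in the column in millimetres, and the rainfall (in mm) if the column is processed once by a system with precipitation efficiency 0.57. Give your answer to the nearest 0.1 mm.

Precipitable water is the column-integrated vapour mass per unit area: PW = (1/g) Σ q̄ Δp, with q in kg/kg and Δp in Pa (1 kg/m² of water = 1 mm).
Layer 100.8–81 kPa: Δp = 198 hPa = 19800 Pa, q̄ = 0.0081 kg/kg → 0.0081 × 19800 / 9.8 = 16.37 mm
Layer 81–25 kPa: Δp = 560 hPa = 56000 Pa, q̄ = 0.0019 kg/kg → 0.0019 × 56000 / 9.8 = 10.86 mm
PW = 16.37 + 10.86 = 27.23 ≈ 27.2 mm.
Rainfall = ε × PW = 0.57 × 27.2 = 15.5 mm.

PW ≈ 27.2 mm; rainfall ≈ 15.5 mm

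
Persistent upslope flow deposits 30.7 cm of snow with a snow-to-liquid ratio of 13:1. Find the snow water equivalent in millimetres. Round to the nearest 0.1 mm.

SWE = snow depth / ratio = 30.7 cm / 13 = 2.362 cm = 23.6 mm.

SWE ≈ 23.6 mm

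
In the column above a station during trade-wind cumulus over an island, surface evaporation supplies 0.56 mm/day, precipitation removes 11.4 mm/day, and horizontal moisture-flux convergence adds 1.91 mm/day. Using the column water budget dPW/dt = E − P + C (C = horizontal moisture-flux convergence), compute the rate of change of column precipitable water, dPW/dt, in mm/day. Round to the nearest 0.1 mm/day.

dPW/dt ≈ -8.9 mm/day

dPW/dt = E − P + C = 0.56 − 11.4 + (1.91) = -8.9 mm/day.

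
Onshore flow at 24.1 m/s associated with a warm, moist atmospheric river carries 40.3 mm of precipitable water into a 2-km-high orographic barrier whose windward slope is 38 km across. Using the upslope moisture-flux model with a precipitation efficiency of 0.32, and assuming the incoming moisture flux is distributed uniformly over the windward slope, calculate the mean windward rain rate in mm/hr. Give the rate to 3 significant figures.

Incoming column moisture flux per unit ridge length: F = V × PW = 24.1 × 40.3 = 971.23 mm·m/s.
Spread over the 38 km slope with efficiency ε = 0.32: R = ε·F/W = 0.32 × 971.23 / 38000 m = 8.179e-03 mm/s.
R = 8.179e-03 × 3600 = 29.4 mm/hr.

R ≈ 29.4 mm/hr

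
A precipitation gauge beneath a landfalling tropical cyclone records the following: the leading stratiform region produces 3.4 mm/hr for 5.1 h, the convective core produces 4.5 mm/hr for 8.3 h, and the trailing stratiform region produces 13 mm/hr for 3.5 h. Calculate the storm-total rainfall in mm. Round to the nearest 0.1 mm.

total ≈ 100.2 mm

Total = Σ Rᵢ Δtᵢ = 3.4 × 5.1 + 4.5 × 8.3 + 13 × 3.5
      = 17.34 + 37.35 + 45.5 = 100.2 mm.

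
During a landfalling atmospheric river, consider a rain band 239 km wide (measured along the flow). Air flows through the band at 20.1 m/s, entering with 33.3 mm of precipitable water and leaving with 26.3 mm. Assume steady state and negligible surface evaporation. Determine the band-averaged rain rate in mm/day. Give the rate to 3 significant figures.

Column moisture flux per unit crosswind length is F = V × PW.
Inflow: F_in = 20.1 × 33.3 = 669.33 mm·m/s
Outflow: F_out = 20.1 × 26.3 = 528.63 mm·m/s
Steady-state rate R = (F_in − F_out)/L = (669.33 − 528.63) / 239000 m = 5.887e-04 mm/s.
R = 5.887e-04 × 3600 × 24 = 50.9 mm/day.

R ≈ 50.9 mm/day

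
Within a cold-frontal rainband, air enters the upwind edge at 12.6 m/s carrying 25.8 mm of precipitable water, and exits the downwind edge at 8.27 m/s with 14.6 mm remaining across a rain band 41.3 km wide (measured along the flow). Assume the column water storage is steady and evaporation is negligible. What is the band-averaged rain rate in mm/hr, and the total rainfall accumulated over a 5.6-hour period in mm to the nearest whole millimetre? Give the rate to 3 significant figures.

R ≈ 17.8 mm/hr; total ≈ 100 mm

Column moisture flux per unit crosswind length is F = V × PW.
Inflow: F_in = 12.6 × 25.8 = 325.08 mm·m/s
Outflow: F_out = 8.27 × 14.6 = 120.742 mm·m/s
Steady-state rate R = (F_in − F_out)/L = (325.08 − 120.742) / 41300 m = 4.948e-03 mm/s.
R = 4.948e-03 × 3600 = 17.8 mm/hr.
Over 5.6 h: total = 17.8 × 5.6 = 99.68 ≈ 100 mm.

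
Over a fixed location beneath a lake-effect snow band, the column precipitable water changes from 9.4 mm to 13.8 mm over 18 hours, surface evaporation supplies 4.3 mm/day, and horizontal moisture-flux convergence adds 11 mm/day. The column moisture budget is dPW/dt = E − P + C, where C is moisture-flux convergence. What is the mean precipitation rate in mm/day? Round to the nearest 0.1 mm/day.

dPW/dt = (13.8 − 9.4) mm / (18/24 day) = +5.867 mm/day.
P = E + C − dPW/dt = 4.3 + (11) − (+5.867) = 9.4 mm/day.

P ≈ 9.4 mm/day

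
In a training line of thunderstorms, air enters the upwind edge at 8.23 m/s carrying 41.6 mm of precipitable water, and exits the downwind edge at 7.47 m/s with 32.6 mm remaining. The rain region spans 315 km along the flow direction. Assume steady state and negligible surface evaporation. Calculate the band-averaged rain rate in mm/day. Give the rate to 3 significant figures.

Column moisture flux per unit crosswind length is F = V × PW.
Inflow: F_in = 8.23 × 41.6 = 342.368 mm·m/s
Outflow: F_out = 7.47 × 32.6 = 243.522 mm·m/s
Steady-state rate R = (F_in − F_out)/L = (342.368 − 243.522) / 315000 m = 3.138e-04 mm/s.
R = 3.138e-04 × 3600 × 24 = 27.1 mm/day.

R ≈ 27.1 mm/day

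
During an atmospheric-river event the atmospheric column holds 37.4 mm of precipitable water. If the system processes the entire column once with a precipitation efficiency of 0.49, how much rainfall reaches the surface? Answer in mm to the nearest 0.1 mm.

rainfall ≈ 18.3 mm

Rainfall = ε × PW = 0.49 × 37.4 = 18.3 mm.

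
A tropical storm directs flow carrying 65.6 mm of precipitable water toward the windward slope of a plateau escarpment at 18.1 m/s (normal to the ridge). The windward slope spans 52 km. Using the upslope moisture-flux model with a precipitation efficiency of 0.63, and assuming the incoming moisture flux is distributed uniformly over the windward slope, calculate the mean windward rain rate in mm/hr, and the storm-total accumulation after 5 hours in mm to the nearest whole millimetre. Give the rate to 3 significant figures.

R ≈ 51.8 mm/hr; total ≈ 259 mm

Incoming column moisture flux per unit ridge length: F = V × PW = 18.1 × 65.6 = 1187.36 mm·m/s.
Spread over the 52 km slope with efficiency ε = 0.63: R = ε·F/W = 0.63 × 1187.36 / 52000 m = 1.439e-02 mm/s.
R = 1.439e-02 × 3600 = 51.8 mm/hr.
Over 5 h: total = 51.8 × 5 = 259 mm.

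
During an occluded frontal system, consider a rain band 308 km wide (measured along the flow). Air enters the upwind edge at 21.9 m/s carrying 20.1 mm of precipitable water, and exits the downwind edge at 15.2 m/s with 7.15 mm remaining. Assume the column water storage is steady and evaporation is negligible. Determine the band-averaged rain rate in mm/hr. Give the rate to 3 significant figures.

R ≈ 3.87 mm/hr

Column moisture flux per unit crosswind length is F = V × PW.
Inflow: F_in = 21.9 × 20.1 = 440.19 mm·m/s
Outflow: F_out = 15.2 × 7.15 = 108.68 mm·m/s
Steady-state rate R = (F_in − F_out)/L = (440.19 − 108.68) / 308000 m = 1.076e-03 mm/s.
R = 1.076e-03 × 3600 = 3.87 mm/hr.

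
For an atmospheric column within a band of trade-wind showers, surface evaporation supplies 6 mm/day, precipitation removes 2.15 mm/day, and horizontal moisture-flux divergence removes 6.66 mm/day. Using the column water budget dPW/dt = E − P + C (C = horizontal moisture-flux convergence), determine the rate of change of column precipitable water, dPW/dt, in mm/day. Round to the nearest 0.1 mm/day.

dPW/dt = E − P + C = 6 − 2.15 + (-6.66) = -2.8 mm/day.

dPW/dt ≈ -2.8 mm/day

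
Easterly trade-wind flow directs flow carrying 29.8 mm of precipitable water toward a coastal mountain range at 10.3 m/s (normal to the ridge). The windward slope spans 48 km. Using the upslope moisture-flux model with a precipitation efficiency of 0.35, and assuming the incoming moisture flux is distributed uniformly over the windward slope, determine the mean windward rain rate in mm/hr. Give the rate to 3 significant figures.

R ≈ 8.06 mm/hr

Incoming column moisture flux per unit ridge length: F = V × PW = 10.3 × 29.8 = 306.94 mm·m/s.
Spread over the 48 km slope with efficiency ε = 0.35: R = ε·F/W = 0.35 × 306.94 / 48000 m = 2.238e-03 mm/s.
R = 2.238e-03 × 3600 = 8.06 mm/hr.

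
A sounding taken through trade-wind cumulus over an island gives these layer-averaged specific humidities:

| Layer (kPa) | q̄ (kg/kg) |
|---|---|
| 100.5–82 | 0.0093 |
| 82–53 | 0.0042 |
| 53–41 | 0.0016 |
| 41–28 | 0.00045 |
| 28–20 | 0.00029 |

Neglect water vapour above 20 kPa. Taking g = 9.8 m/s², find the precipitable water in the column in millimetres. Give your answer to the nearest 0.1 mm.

Precipitable water is the column-integrated vapour mass per unit area: PW = (1/g) Σ q̄ Δp, with q in kg/kg and Δp in Pa (1 kg/m² of water = 1 mm).
Layer 100.5–82 kPa: Δp = 185 hPa = 18500 Pa, q̄ = 0.0093 kg/kg → 0.0093 × 18500 / 9.8 = 17.56 mm
Layer 82–53 kPa: Δp = 290 hPa = 29000 Pa, q̄ = 0.0042 kg/kg → 0.0042 × 29000 / 9.8 = 12.43 mm
Layer 53–41 kPa: Δp = 120 hPa = 12000 Pa, q̄ = 0.0016 kg/kg → 0.0016 × 12000 / 9.8 = 1.96 mm
Layer 41–28 kPa: Δp = 130 hPa = 13000 Pa, q̄ = 0.00045 kg/kg → 0.00045 × 13000 / 9.8 = 0.60 mm
Layer 28–20 kPa: Δp = 80 hPa = 8000 Pa, q̄ = 0.00029 kg/kg → 0.00029 × 8000 / 9.8 = 0.24 mm
PW = 17.56 + 12.43 + 1.96 + 0.60 + 0.24 = 32.79 ≈ 32.8 mm.

PW ≈ 32.8 mm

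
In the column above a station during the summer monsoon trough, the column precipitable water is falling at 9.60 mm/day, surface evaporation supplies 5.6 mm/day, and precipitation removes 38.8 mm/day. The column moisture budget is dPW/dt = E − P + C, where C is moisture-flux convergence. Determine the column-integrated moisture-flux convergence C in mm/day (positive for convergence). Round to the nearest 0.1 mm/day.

dPW/dt = -9.60 mm/day.
C = dPW/dt − E + P = (-9.60) − 5.6 + 38.8 = 23.6 mm/day.

C ≈ 23.6 mm/day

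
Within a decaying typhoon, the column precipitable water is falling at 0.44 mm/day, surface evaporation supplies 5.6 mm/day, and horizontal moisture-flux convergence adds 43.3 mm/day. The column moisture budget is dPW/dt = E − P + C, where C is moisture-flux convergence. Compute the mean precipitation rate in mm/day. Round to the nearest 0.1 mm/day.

dPW/dt = -0.44 mm/day.
P = E + C − dPW/dt = 5.6 + (43.3) − (-0.44) = 49.3 mm/day.

P ≈ 49.3 mm/day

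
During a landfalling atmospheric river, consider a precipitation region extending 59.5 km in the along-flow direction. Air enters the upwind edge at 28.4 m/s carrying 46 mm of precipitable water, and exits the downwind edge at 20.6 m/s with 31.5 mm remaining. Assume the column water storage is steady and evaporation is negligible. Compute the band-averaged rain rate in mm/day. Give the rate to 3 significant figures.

Column moisture flux per unit crosswind length is F = V × PW.
Inflow: F_in = 28.4 × 46 = 1306.4 mm·m/s
Outflow: F_out = 20.6 × 31.5 = 648.9 mm·m/s
Steady-state rate R = (F_in − F_out)/L = (1306.4 − 648.9) / 59500 m = 1.105e-02 mm/s.
R = 1.105e-02 × 3600 × 24 = 955 mm/day.

R ≈ 955 mm/day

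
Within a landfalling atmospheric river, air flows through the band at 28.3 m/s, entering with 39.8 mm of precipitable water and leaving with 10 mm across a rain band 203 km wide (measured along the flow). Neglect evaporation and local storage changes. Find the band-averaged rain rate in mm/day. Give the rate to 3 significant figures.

Column moisture flux per unit crosswind length is F = V × PW.
Inflow: F_in = 28.3 × 39.8 = 1126.34 mm·m/s
Outflow: F_out = 28.3 × 10 = 283 mm·m/s
Steady-state rate R = (F_in − F_out)/L = (1126.34 − 283) / 203000 m = 4.154e-03 mm/s.
R = 4.154e-03 × 3600 × 24 = 359 mm/day.

R ≈ 359 mm/day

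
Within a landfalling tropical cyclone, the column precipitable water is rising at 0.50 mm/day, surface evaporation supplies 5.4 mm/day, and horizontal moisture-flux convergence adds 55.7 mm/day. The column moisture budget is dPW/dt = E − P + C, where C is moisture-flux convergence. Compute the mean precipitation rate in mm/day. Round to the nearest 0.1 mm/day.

dPW/dt = +0.50 mm/day.
P = E + C − dPW/dt = 5.4 + (55.7) − (+0.50) = 60.6 mm/day.

P ≈ 60.6 mm/day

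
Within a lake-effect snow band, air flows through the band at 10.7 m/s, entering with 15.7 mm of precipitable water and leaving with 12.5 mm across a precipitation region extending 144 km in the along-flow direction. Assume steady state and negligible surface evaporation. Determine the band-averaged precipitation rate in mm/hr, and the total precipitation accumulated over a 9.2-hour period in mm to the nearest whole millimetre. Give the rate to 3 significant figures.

R ≈ 0.856 mm/hr; total ≈ 8 mm

Column moisture flux per unit crosswind length is F = V × PW.
Inflow: F_in = 10.7 × 15.7 = 167.99 mm·m/s
Outflow: F_out = 10.7 × 12.5 = 133.75 mm·m/s
Steady-state rate R = (F_in − F_out)/L = (167.99 − 133.75) / 144000 m = 2.378e-04 mm/s.
R = 2.378e-04 × 3600 = 0.856 mm/hr.
Over 9.2 h: total = 0.856 × 9.2 = 7.8752 ≈ 8 mm.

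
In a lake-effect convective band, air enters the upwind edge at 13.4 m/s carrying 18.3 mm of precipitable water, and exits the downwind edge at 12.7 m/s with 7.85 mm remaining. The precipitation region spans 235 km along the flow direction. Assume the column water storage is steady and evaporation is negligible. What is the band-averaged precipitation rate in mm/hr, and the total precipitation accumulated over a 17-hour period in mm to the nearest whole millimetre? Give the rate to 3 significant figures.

R ≈ 2.23 mm/hr; total ≈ 38 mm

Column moisture flux per unit crosswind length is F = V × PW.
Inflow: F_in = 13.4 × 18.3 = 245.22 mm·m/s
Outflow: F_out = 12.7 × 7.85 = 99.695 mm·m/s
Steady-state rate R = (F_in − F_out)/L = (245.22 − 99.695) / 235000 m = 6.193e-04 mm/s.
R = 6.193e-04 × 3600 = 2.23 mm/hr.
Over 17 h: total = 2.23 × 17 = 37.91 ≈ 38 mm.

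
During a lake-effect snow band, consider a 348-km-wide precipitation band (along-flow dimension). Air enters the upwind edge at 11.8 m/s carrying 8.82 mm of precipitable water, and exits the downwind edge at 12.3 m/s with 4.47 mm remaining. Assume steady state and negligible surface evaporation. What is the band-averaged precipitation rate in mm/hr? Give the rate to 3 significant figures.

Column moisture flux per unit crosswind length is F = V × PW.
Inflow: F_in = 11.8 × 8.82 = 104.076 mm·m/s
Outflow: F_out = 12.3 × 4.47 = 54.981 mm·m/s
Steady-state rate R = (F_in − F_out)/L = (104.076 − 54.981) / 348000 m = 1.411e-04 mm/s.
R = 1.411e-04 × 3600 = 0.508 mm/hr.

R ≈ 0.508 mm/hr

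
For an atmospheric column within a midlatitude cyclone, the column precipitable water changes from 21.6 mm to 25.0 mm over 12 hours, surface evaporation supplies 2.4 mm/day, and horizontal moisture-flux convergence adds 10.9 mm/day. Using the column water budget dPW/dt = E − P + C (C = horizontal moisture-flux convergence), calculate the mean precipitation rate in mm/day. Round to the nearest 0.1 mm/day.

dPW/dt = (25.0 − 21.6) mm / (12/24 day) = +6.800 mm/day.
P = E + C − dPW/dt = 2.4 + (10.9) − (+6.800) = 6.5 mm/day.

P ≈ 6.5 mm/day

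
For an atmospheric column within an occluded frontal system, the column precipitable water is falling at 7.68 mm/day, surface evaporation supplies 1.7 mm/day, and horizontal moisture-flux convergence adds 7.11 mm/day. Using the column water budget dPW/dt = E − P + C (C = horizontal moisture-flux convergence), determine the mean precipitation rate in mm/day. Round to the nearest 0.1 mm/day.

dPW/dt = -7.68 mm/day.
P = E + C − dPW/dt = 1.7 + (7.11) − (-7.68) = 16.5 mm/day.

P ≈ 16.5 mm/day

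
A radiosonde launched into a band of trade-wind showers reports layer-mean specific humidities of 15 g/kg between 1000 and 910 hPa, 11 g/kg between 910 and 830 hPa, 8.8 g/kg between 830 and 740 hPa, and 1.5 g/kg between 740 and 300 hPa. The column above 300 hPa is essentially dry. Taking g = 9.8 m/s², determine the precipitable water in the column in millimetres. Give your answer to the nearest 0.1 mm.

PW ≈ 37.6 mm

Precipitable water is the column-integrated vapour mass per unit area: PW = (1/g) Σ q̄ Δp, with q in kg/kg and Δp in Pa (1 kg/m² of water = 1 mm).
Layer 1000–910 hPa: Δp = 90 hPa = 9000 Pa, q̄ = 0.015 kg/kg → 0.015 × 9000 / 9.8 = 13.78 mm
Layer 910–830 hPa: Δp = 80 hPa = 8000 Pa, q̄ = 0.011 kg/kg → 0.011 × 8000 / 9.8 = 8.98 mm
Layer 830–740 hPa: Δp = 90 hPa = 9000 Pa, q̄ = 0.0088 kg/kg → 0.0088 × 9000 / 9.8 = 8.08 mm
Layer 740–300 hPa: Δp = 440 hPa = 44000 Pa, q̄ = 0.0015 kg/kg → 0.0015 × 44000 / 9.8 = 6.73 mm
PW = 13.78 + 8.98 + 8.08 + 6.73 = 37.57 ≈ 37.6 mm.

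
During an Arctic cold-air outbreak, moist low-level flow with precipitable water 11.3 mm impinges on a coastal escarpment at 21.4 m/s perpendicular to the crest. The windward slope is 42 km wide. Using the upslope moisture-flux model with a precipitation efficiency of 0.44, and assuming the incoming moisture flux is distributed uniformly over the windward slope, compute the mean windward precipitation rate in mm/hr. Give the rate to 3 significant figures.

R ≈ 9.12 mm/hr

Incoming column moisture flux per unit ridge length: F = V × PW = 21.4 × 11.3 = 241.82 mm·m/s.
Spread over the 42 km slope with efficiency ε = 0.44: R = ε·F/W = 0.44 × 241.82 / 42000 m = 2.533e-03 mm/s.
R = 2.533e-03 × 3600 = 9.12 mm/hr.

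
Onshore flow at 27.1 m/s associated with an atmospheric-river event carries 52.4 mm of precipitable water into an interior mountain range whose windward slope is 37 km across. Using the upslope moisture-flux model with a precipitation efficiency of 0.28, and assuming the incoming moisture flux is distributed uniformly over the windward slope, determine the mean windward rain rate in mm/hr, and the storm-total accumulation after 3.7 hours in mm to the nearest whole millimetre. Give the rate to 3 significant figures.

Incoming column moisture flux per unit ridge length: F = V × PW = 27.1 × 52.4 = 1420.04 mm·m/s.
Spread over the 37 km slope with efficiency ε = 0.28: R = ε·F/W = 0.28 × 1420.04 / 37000 m = 1.075e-02 mm/s.
R = 1.075e-02 × 3600 = 38.7 mm/hr.
Over 3.7 h: total = 38.7 × 3.7 = 143.19 ≈ 143 mm.

R ≈ 38.7 mm/hr; total ≈ 143 mm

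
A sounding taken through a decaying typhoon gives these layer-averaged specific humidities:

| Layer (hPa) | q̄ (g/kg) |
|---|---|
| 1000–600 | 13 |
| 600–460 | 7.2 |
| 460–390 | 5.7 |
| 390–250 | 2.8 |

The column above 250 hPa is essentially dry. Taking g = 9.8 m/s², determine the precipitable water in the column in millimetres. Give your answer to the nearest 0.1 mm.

Precipitable water is the column-integrated vapour mass per unit area: PW = (1/g) Σ q̄ Δp, with q in kg/kg and Δp in Pa (1 kg/m² of water = 1 mm).
Layer 1000–600 hPa: Δp = 400 hPa = 40000 Pa, q̄ = 0.013 kg/kg → 0.013 × 40000 / 9.8 = 53.06 mm
Layer 600–460 hPa: Δp = 140 hPa = 14000 Pa, q̄ = 0.0072 kg/kg → 0.0072 × 14000 / 9.8 = 10.29 mm
Layer 460–390 hPa: Δp = 70 hPa = 7000 Pa, q̄ = 0.0057 kg/kg → 0.0057 × 7000 / 9.8 = 4.07 mm
Layer 390–250 hPa: Δp = 140 hPa = 14000 Pa, q̄ = 0.0028 kg/kg → 0.0028 × 14000 / 9.8 = 4.00 mm
PW = 53.06 + 10.29 + 4.07 + 4.00 = 71.42 ≈ 71.4 mm.

PW ≈ 71.4 mm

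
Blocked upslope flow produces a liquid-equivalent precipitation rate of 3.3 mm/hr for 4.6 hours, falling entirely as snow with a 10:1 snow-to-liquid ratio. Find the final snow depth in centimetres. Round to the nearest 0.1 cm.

Liquid-equivalent depth = 3.3 × 4.6 = 15.18 mm.
Snow depth = 15.18 mm × 10 = 151.8 mm = 15.2 cm.

snow depth ≈ 15.2 cm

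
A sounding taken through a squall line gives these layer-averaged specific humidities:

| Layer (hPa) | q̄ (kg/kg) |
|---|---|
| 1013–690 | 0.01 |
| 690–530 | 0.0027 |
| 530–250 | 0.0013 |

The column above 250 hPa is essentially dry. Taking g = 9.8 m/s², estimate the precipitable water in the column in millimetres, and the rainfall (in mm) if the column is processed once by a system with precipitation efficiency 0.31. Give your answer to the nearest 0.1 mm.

Precipitable water is the column-integrated vapour mass per unit area: PW = (1/g) Σ q̄ Δp, with q in kg/kg and Δp in Pa (1 kg/m² of water = 1 mm).
Layer 1013–690 hPa: Δp = 323 hPa = 32300 Pa, q̄ = 0.01 kg/kg → 0.01 × 32300 / 9.8 = 32.96 mm
Layer 690–530 hPa: Δp = 160 hPa = 16000 Pa, q̄ = 0.0027 kg/kg → 0.0027 × 16000 / 9.8 = 4.41 mm
Layer 530–250 hPa: Δp = 280 hPa = 28000 Pa, q̄ = 0.0013 kg/kg → 0.0013 × 28000 / 9.8 = 3.71 mm
PW = 32.96 + 4.41 + 3.71 = 41.08 ≈ 41.1 mm.
Rainfall = ε × PW = 0.31 × 41.1 = 12.7 mm.

PW ≈ 41.1 mm; rainfall ≈ 12.7 mm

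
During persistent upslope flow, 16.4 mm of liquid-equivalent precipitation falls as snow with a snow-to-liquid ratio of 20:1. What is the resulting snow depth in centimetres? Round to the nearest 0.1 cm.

snow depth ≈ 32.8 cm

Snow depth = liquid × ratio = 16.4 mm × 20 = 328 mm = 32.8 cm.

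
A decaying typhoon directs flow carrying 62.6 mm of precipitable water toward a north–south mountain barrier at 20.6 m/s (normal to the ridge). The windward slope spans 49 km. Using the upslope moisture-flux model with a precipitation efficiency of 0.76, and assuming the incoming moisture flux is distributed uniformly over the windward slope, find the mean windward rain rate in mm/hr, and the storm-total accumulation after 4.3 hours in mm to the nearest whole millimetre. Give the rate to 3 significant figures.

R ≈ 72.0 mm/hr; total ≈ 310 mm

Incoming column moisture flux per unit ridge length: F = V × PW = 20.6 × 62.6 = 1289.56 mm·m/s.
Spread over the 49 km slope with efficiency ε = 0.76: R = ε·F/W = 0.76 × 1289.56 / 49000 m = 2.000e-02 mm/s.
R = 2.000e-02 × 3600 = 72.0 mm/hr.
Over 4.3 h: total = 72.0 × 4.3 = 309.6 ≈ 310 mm.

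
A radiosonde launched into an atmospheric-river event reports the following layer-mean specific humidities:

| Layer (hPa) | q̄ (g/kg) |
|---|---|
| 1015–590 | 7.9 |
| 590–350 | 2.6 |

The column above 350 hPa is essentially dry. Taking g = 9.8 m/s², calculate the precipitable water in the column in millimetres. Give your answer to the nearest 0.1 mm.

Precipitable water is the column-integrated vapour mass per unit area: PW = (1/g) Σ q̄ Δp, with q in kg/kg and Δp in Pa (1 kg/m² of water = 1 mm).
Layer 1015–590 hPa: Δp = 425 hPa = 42500 Pa, q̄ = 0.0079 kg/kg → 0.0079 × 42500 / 9.8 = 34.26 mm
Layer 590–350 hPa: Δp = 240 hPa = 24000 Pa, q̄ = 0.0026 kg/kg → 0.0026 × 24000 / 9.8 = 6.37 mm
PW = 34.26 + 6.37 = 40.63 ≈ 40.6 mm.

PW ≈ 40.6 mm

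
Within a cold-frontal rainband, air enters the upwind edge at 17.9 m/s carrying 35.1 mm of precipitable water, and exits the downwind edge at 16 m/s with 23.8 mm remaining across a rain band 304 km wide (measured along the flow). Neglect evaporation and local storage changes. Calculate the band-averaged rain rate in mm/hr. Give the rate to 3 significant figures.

Column moisture flux per unit crosswind length is F = V × PW.
Inflow: F_in = 17.9 × 35.1 = 628.29 mm·m/s
Outflow: F_out = 16 × 23.8 = 380.8 mm·m/s
Steady-state rate R = (F_in − F_out)/L = (628.29 − 380.8) / 304000 m = 8.141e-04 mm/s.
R = 8.141e-04 × 3600 = 2.93 mm/hr.

R ≈ 2.93 mm/hr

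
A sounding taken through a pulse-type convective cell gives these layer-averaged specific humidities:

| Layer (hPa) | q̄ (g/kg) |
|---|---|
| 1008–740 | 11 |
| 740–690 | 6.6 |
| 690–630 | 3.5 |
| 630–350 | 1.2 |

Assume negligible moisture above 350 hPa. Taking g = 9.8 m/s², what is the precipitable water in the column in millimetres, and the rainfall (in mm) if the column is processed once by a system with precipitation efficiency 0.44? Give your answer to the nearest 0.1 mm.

Precipitable water is the column-integrated vapour mass per unit area: PW = (1/g) Σ q̄ Δp, with q in kg/kg and Δp in Pa (1 kg/m² of water = 1 mm).
Layer 1008–740 hPa: Δp = 268 hPa = 26800 Pa, q̄ = 0.011 kg/kg → 0.011 × 26800 / 9.8 = 30.08 mm
Layer 740–690 hPa: Δp = 50 hPa = 5000 Pa, q̄ = 0.0066 kg/kg → 0.0066 × 5000 / 9.8 = 3.37 mm
Layer 690–630 hPa: Δp = 60 hPa = 6000 Pa, q̄ = 0.0035 kg/kg → 0.0035 × 6000 / 9.8 = 2.14 mm
Layer 630–350 hPa: Δp = 280 hPa = 28000 Pa, q̄ = 0.0012 kg/kg → 0.0012 × 28000 / 9.8 = 3.43 mm
PW = 30.08 + 3.37 + 2.14 + 3.43 = 39.02 ≈ 39.0 mm.
Rainfall = ε × PW = 0.44 × 39.0 = 17.2 mm.

PW ≈ 39.0 mm; rainfall ≈ 17.2 mm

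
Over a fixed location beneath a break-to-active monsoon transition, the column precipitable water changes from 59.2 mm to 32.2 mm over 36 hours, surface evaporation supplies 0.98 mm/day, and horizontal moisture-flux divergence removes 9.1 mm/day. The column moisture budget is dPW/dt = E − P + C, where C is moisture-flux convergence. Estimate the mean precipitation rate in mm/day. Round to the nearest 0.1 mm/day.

dPW/dt = (32.2 − 59.2) mm / (36/24 day) = -18.000 mm/day.
P = E + C − dPW/dt = 0.98 + (-9.1) − (-18.000) = 9.9 mm/day.

P ≈ 9.9 mm/day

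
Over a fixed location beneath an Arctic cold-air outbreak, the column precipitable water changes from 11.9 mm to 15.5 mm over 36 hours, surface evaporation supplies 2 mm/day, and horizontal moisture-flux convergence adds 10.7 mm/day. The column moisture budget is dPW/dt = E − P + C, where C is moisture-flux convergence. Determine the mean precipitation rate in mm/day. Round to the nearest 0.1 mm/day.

dPW/dt = (15.5 − 11.9) mm / (36/24 day) = +2.400 mm/day.
P = E + C − dPW/dt = 2 + (10.7) − (+2.400) = 10.3 mm/day.

P ≈ 10.3 mm/day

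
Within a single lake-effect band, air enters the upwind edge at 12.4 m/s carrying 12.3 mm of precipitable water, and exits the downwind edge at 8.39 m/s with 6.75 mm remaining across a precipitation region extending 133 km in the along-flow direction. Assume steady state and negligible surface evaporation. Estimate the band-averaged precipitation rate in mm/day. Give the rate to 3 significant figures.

Column moisture flux per unit crosswind length is F = V × PW.
Inflow: F_in = 12.4 × 12.3 = 152.52 mm·m/s
Outflow: F_out = 8.39 × 6.75 = 56.6325 mm·m/s
Steady-state rate R = (F_in − F_out)/L = (152.52 − 56.6325) / 133000 m = 7.210e-04 mm/s.
R = 7.210e-04 × 3600 × 24 = 62.3 mm/day.

R ≈ 62.3 mm/day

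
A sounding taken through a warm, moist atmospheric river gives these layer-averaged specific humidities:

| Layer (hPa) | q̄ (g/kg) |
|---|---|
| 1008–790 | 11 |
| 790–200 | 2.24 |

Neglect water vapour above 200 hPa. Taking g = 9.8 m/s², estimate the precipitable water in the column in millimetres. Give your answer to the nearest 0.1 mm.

PW ≈ 38.0 mm

Precipitable water is the column-integrated vapour mass per unit area: PW = (1/g) Σ q̄ Δp, with q in kg/kg and Δp in Pa (1 kg/m² of water = 1 mm).
Layer 1008–790 hPa: Δp = 218 hPa = 21800 Pa, q̄ = 0.011 kg/kg → 0.011 × 21800 / 9.8 = 24.47 mm
Layer 790–200 hPa: Δp = 590 hPa = 59000 Pa, q̄ = 0.00224 kg/kg → 0.00224 × 59000 / 9.8 = 13.49 mm
PW = 24.47 + 13.49 = 37.96 ≈ 38.0 mm.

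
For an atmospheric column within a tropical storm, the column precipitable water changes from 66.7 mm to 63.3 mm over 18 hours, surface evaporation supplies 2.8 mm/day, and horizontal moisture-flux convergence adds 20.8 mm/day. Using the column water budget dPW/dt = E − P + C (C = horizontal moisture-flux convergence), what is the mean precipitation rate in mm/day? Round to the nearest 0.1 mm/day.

dPW/dt = (63.3 − 66.7) mm / (18/24 day) = -4.533 mm/day.
P = E + C − dPW/dt = 2.8 + (20.8) − (-4.533) = 28.1 mm/day.

P ≈ 28.1 mm/day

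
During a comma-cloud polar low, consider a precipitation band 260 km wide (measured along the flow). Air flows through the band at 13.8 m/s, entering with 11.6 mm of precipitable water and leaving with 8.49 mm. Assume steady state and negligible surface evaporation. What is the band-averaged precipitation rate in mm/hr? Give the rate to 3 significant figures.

R ≈ 0.594 mm/hr

Column moisture flux per unit crosswind length is F = V × PW.
Inflow: F_in = 13.8 × 11.6 = 160.08 mm·m/s
Outflow: F_out = 13.8 × 8.49 = 117.162 mm·m/s
Steady-state rate R = (F_in − F_out)/L = (160.08 − 117.162) / 260000 m = 1.651e-04 mm/s.
R = 1.651e-04 × 3600 = 0.594 mm/hr.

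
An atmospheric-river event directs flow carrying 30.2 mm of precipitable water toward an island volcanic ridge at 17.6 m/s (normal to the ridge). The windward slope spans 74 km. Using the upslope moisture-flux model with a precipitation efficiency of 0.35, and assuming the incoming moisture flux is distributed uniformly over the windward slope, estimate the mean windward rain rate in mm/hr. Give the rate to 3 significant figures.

R ≈ 9.05 mm/hr

Incoming column moisture flux per unit ridge length: F = V × PW = 17.6 × 30.2 = 531.52 mm·m/s.
Spread over the 74 km slope with efficiency ε = 0.35: R = ε·F/W = 0.35 × 531.52 / 74000 m = 2.514e-03 mm/s.
R = 2.514e-03 × 3600 = 9.05 mm/hr.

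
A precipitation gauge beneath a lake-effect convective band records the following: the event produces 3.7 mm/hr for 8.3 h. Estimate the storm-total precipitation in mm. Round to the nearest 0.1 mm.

total ≈ 30.7 mm

Total = Σ Rᵢ Δtᵢ = 3.7 × 8.3
      = 30.71 = 30.7 mm.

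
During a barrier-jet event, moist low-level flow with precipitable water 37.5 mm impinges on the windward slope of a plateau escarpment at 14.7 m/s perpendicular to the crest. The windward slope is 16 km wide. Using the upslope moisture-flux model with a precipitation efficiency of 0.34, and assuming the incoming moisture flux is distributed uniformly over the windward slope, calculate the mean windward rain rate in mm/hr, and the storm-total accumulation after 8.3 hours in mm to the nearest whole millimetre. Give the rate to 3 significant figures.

Incoming column moisture flux per unit ridge length: F = V × PW = 14.7 × 37.5 = 551.25 mm·m/s.
Spread over the 16 km slope with efficiency ε = 0.34: R = ε·F/W = 0.34 × 551.25 / 16000 m = 1.171e-02 mm/s.
R = 1.171e-02 × 3600 = 42.2 mm/hr.
Over 8.3 h: total = 42.2 × 8.3 = 350.26 ≈ 350 mm.

R ≈ 42.2 mm/hr; total ≈ 350 mm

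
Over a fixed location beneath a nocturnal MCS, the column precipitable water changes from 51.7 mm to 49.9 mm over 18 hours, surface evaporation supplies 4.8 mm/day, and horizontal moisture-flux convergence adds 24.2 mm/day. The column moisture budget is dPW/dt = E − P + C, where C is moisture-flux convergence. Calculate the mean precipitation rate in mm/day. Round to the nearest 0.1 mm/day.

dPW/dt = (49.9 − 51.7) mm / (18/24 day) = -2.400 mm/day.
P = E + C − dPW/dt = 4.8 + (24.2) − (-2.400) = 31.4 mm/day.

P ≈ 31.4 mm/day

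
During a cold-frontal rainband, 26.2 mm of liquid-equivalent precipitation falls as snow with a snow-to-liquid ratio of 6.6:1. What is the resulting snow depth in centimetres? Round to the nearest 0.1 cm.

snow depth ≈ 17.3 cm

Snow depth = liquid × ratio = 26.2 mm × 6.6 = 172.92 mm = 17.3 cm.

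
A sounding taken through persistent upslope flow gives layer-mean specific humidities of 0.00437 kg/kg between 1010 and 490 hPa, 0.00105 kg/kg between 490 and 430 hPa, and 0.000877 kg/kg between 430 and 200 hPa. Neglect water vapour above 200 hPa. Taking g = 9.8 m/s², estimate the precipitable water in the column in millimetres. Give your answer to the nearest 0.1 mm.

PW ≈ 25.9 mm

Precipitable water is the column-integrated vapour mass per unit area: PW = (1/g) Σ q̄ Δp, with q in kg/kg and Δp in Pa (1 kg/m² of water = 1 mm).
Layer 1010–490 hPa: Δp = 520 hPa = 52000 Pa, q̄ = 0.00437 kg/kg → 0.00437 × 52000 / 9.8 = 23.19 mm
Layer 490–430 hPa: Δp = 60 hPa = 6000 Pa, q̄ = 0.00105 kg/kg → 0.00105 × 6000 / 9.8 = 0.64 mm
Layer 430–200 hPa: Δp = 230 hPa = 23000 Pa, q̄ = 0.000877 kg/kg → 0.000877 × 23000 / 9.8 = 2.06 mm
PW = 23.19 + 0.64 + 2.06 = 25.89 ≈ 25.9 mm.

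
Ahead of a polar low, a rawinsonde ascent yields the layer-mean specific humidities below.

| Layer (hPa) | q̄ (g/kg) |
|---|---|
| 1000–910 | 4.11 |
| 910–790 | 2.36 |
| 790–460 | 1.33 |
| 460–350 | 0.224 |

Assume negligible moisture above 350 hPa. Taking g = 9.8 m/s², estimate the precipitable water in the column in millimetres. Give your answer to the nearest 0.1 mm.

PW ≈ 11.4 mm

Precipitable water is the column-integrated vapour mass per unit area: PW = (1/g) Σ q̄ Δp, with q in kg/kg and Δp in Pa (1 kg/m² of water = 1 mm).
Layer 1000–910 hPa: Δp = 90 hPa = 9000 Pa, q̄ = 0.00411 kg/kg → 0.00411 × 9000 / 9.8 = 3.77 mm
Layer 910–790 hPa: Δp = 120 hPa = 12000 Pa, q̄ = 0.00236 kg/kg → 0.00236 × 12000 / 9.8 = 2.89 mm
Layer 790–460 hPa: Δp = 330 hPa = 33000 Pa, q̄ = 0.00133 kg/kg → 0.00133 × 33000 / 9.8 = 4.48 mm
Layer 460–350 hPa: Δp = 110 hPa = 11000 Pa, q̄ = 0.000224 kg/kg → 0.000224 × 11000 / 9.8 = 0.25 mm
PW = 3.77 + 2.89 + 4.48 + 0.25 = 11.39 ≈ 11.4 mm.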